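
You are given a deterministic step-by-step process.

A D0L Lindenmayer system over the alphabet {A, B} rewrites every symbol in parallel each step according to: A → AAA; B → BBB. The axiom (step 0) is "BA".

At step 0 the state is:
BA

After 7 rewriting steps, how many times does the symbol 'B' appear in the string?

t=0: BA
t=1: BBBAAA
t=2: BBBBBBBBBAAAAAAAAA
t=3: BBBBBBBBBBBBBBBBBBBBBBBBBBBAAAAAAAAAAAAAAAAAAAAAAAAAAA
t=4: BBBBBBBBBBBBBBBBBBBBBBBBBBBBBBBBBBBBBBBBBBBBBBBBBBBBBBBBBB…AAAAAAAAAAAAAAAAAAAAAAAAAAAAAAAAAAAAAAAAAAAAAAAAAAAAAAAAAA  (len 162)
t=5: BBBBBBBBBBBBBBBBBBBBBBBBBBBBBBBBBBBBBBBBBBBBBBBBBBBBBBBBBB…AAAAAAAAAAAAAAAAAAAAAAAAAAAAAAAAAAAAAAAAAAAAAAAAAAAAAAAAAA  (len 486)
t=6: BBBBBBBBBBBBBBBBBBBBBBBBBBBBBBBBBBBBBBBBBBBBBBBBBBBBBBBBBB…AAAAAAAAAAAAAAAAAAAAAAAAAAAAAAAAAAAAAAAAAAAAAAAAAAAAAAAAAA  (len 1458)
t=7: BBBBBBBBBBBBBBBBBBBBBBBBBBBBBBBBBBBBBBBBBBBBBBBBBBBBBBBBBB…AAAAAAAAAAAAAAAAAAAAAAAAAAAAAAAAAAAAAAAAAAAAAAAAAAAAAAAAAA  (len 4374)

2187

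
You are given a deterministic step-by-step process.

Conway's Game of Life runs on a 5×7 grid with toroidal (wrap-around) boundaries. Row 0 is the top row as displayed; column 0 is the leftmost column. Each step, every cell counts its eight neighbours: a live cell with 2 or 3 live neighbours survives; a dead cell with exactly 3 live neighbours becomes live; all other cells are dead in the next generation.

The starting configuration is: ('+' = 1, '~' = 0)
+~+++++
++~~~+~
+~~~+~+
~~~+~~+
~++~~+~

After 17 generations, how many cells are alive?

9

step 0: +~+++++
++~~~+~
+~~~+~+
~~~+~~+
~++~~+~
step 1: ~~~+~~~
~~+~~~~
~+~~+~~
~++++~+
~+~~~~~
step 2: ~~+~~~~
~~++~~~
++~~++~
~+~+++~
++~~+~~
step 3: ~~+~~~~
~~+++~~
++~~~++
~~~+~~~
++~~++~
step 4: ~~+~~+~
+~+++++
++~~~++
~~+~~~~
~++++~~
step 5: +~~~~~~
~~++~~~
~~~~~~~
~~~~+++
~+~~+~~
step 6: ~+++~~~
~~~~~~~
~~~+++~
~~~~++~
+~~~+~+
step 7: ++++~~~
~~~~~~~
~~~+~+~
~~~~~~~
+++~+~+
step 8: ~~~+~~+
~+~++~~
~~~~~~~
+++++++
~~~~~~+
step 9: +~++++~
~~+++~~
~~~~~~+
+++++++
~+~~~~~
step 10: ~~~~~+~
~++~~~+
~~~~~~+
~++++++
~~~~~~~
step 11: ~~~~~~~
+~~~~++
~~~~+~+
+~+++++
~~++~~+
step 12: +~~~~+~
+~~~~++
~+~~~~~
+++~~~~
+++~~~+
step 13: ~~~~~+~
++~~~+~
~~+~~~~
~~~~~~+
~~+~~~~
step 14: ~+~~~~+
~+~~~~+
++~~~~+
~~~~~~~
~~~~~~~
step 15: ~~~~~~~
~++~~++
~+~~~~+
+~~~~~~
~~~~~~~
step 16: ~~~~~~~
~++~~++
~++~~++
+~~~~~~
~~~~~~~
step 17: ~~~~~~~
~++~~++
~~+~~+~
++~~~~+
~~~~~~~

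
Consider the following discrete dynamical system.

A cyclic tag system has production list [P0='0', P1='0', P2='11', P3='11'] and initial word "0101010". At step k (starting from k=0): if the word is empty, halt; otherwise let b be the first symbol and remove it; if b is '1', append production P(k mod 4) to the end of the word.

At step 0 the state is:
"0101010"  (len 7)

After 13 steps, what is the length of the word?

step 0: "0101010"  (len 7)
step 1: "101010"  (len 6)
step 2: "010100"  (len 6)
step 3: "10100"  (len 5)
step 4: "010011"  (len 6)
step 5: "10011"  (len 5)
step 6: "00110"  (len 5)
step 7: "0110"  (len 4)
step 8: "110"  (len 3)
step 9: "100"  (len 3)
step 10: "000"  (len 3)
step 11: "00"  (len 2)
step 12: "0"  (len 1)
step 13: (halted — word empty)

0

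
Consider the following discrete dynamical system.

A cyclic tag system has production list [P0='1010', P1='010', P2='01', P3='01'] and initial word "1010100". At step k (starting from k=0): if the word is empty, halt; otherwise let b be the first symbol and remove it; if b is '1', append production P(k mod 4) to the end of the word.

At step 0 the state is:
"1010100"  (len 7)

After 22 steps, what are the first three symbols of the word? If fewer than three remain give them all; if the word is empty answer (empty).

t=0: "1010100"  (len 7)
t=1: "0101001010"  (len 10)
t=2: "101001010"  (len 9)
t=3: "0100101001"  (len 10)
t=4: "100101001"  (len 9)
t=5: "001010011010"  (len 12)
t=6: "01010011010"  (len 11)
t=7: "1010011010"  (len 10)
t=8: "01001101001"  (len 11)
t=9: "1001101001"  (len 10)
t=10: "001101001010"  (len 12)
t=11: "01101001010"  (len 11)
t=12: "1101001010"  (len 10)
t=13: "1010010101010"  (len 13)
t=14: "010010101010010"  (len 15)
t=15: "10010101010010"  (len 14)
t=16: "001010101001001"  (len 15)
t=17: "01010101001001"  (len 14)
t=18: "1010101001001"  (len 13)
t=19: "01010100100101"  (len 14)
t=20: "1010100100101"  (len 13)
t=21: "0101001001011010"  (len 16)
t=22: "101001001011010"  (len 15)

101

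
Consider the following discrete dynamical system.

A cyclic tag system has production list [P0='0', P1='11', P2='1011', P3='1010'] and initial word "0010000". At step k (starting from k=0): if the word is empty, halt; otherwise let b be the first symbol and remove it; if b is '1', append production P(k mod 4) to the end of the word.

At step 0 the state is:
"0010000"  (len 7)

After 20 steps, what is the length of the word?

step 0: "0010000"  (len 7)
step 1: "010000"  (len 6)
step 2: "10000"  (len 5)
step 3: "00001011"  (len 8)
step 4: "0001011"  (len 7)
step 5: "001011"  (len 6)
step 6: "01011"  (len 5)
step 7: "1011"  (len 4)
step 8: "0111010"  (len 7)
step 9: "111010"  (len 6)
step 10: "1101011"  (len 7)
step 11: "1010111011"  (len 10)
step 12: "0101110111010"  (len 13)
step 13: "101110111010"  (len 12)
step 14: "0111011101011"  (len 13)
step 15: "111011101011"  (len 12)
step 16: "110111010111010"  (len 15)
step 17: "101110101110100"  (len 15)
step 18: "0111010111010011"  (len 16)
step 19: "111010111010011"  (len 15)
step 20: "110101110100111010"  (len 18)

18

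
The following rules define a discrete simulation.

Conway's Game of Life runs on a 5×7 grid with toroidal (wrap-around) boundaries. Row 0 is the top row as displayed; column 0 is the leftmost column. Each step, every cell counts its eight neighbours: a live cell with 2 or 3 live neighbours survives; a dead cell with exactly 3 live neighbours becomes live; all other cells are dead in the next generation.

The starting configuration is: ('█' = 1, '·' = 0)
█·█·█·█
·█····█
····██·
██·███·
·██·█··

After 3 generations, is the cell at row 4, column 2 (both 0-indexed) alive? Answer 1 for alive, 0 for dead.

k=0  █·█·█·█
·█····█
····██·
██·███·
·██·█··
k=1  ··█···█
·█·██·█
·███···
██····█
·······
k=2  █·██·█·
·█··██·
···████
██·····
·█····█
k=3  █·██·█·
██·····
·███··█
·██·█··
······█

0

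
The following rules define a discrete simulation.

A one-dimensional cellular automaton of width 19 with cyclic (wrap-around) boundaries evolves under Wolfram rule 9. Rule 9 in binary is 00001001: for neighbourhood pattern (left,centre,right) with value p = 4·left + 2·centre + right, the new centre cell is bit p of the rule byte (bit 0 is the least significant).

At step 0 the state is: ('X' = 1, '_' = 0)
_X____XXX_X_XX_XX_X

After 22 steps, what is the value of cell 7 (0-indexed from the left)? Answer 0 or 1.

1

0) _X____XXX_X_XX_XX_X
1) ___XX_X_____X__X___
2) XX_X____XXX______XX
3) _____XX_X___XXXX_X_
4) XXXX_X____X_X______
5) X______XX_____XXXX_
6) __XXXX_X__XXX_X____
7) X_X_______X_____XXX
8) ____XXXXX___XXX_X__
9) XXX_X_____X_X_____X
10) ______XXX_____XXX_X
11) _XXXX_X___XXX_X____
12) _X______X_X_____XXX
13) ___XXXX_____XXX_X__
14) XX_X____XXX_X_____X
15) _____XX_X_____XXX_X
16) _XXX_X____XXX_X____
17) _X_____XX_X_____XXX
18) ___XXX_X____XXX_X__
19) XX_X_____XX_X_____X
20) _____XXX_X____XXX_X
21) _XXX_X_____XX_X____
22) _X_____XXX_X____XXX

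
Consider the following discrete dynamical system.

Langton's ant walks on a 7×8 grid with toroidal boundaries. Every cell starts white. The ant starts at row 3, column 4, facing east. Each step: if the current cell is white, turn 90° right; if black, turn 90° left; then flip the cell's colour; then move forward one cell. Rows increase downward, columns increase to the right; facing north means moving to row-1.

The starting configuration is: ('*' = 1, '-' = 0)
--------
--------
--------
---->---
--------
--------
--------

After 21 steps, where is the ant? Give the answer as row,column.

0,2

k=0  --------
--------
--------
---->---
--------
--------
--------
k=1  --------
--------
--------
----*---
----v---
--------
--------
k=2  --------
--------
--------
----*---
---<*---
--------
--------
k=3  --------
--------
--------
---^*---
---**---
--------
--------
k=4  --------
--------
--------
---*>---
---**---
--------
--------
k=5  --------
--------
----^---
---*----
---**---
--------
--------
k=6  --------
--------
----*>--
---*----
---**---
--------
--------
k=7  --------
--------
----**--
---*-v--
---**---
--------
--------
k=8  --------
--------
----**--
---*<*--
---**---
--------
--------
k=9  --------
--------
----^*--
---***--
---**---
--------
--------
k=10  --------
--------
---<-*--
---***--
---**---
--------
--------
k=11  --------
---^----
---*-*--
---***--
---**---
--------
--------
k=12  --------
---*>---
---*-*--
---***--
---**---
--------
--------
k=13  --------
---**---
---*v*--
---***--
---**---
--------
--------
k=14  --------
---**---
---<**--
---***--
---**---
--------
--------
k=15  --------
---**---
----**--
---v**--
---**---
--------
--------
k=16  --------
---**---
----**--
---->*--
---**---
--------
--------
k=17  --------
---**---
----^*--
-----*--
---**---
--------
--------
k=18  --------
---**---
---<-*--
-----*--
---**---
--------
--------
k=19  --------
---^*---
---*-*--
-----*--
---**---
--------
--------
k=20  --------
--<-*---
---*-*--
-----*--
---**---
--------
--------
k=21  --^-----
--*-*---
---*-*--
-----*--
---**---
--------
--------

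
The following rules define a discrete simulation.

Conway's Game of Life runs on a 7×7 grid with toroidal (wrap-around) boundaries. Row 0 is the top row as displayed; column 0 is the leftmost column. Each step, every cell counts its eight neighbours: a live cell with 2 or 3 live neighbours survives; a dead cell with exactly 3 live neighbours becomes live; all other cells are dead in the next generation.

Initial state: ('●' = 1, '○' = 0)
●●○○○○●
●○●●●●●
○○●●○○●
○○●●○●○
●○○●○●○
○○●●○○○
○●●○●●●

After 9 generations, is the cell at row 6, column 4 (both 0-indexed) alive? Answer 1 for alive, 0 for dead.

1

step 0: ●●○○○○●
●○●●●●●
○○●●○○●
○○●●○●○
●○○●○●○
○○●●○○○
○●●○●●●
step 1: ○○○○○○○
○○○○●○○
●○○○○○○
○●○○○●○
○●○○○○●
●○○○○○○
○○○○●●●
step 2: ○○○○●○○
○○○○○○○
○○○○○○○
○●○○○○●
○●○○○○●
●○○○○○○
○○○○○●●
step 3: ○○○○○●○
○○○○○○○
○○○○○○○
○○○○○○○
○●○○○○●
●○○○○●○
○○○○○●●
step 4: ○○○○○●●
○○○○○○○
○○○○○○○
○○○○○○○
●○○○○○●
●○○○○●○
○○○○●●○
step 5: ○○○○●●●
○○○○○○○
○○○○○○○
○○○○○○○
●○○○○○●
●○○○●●○
○○○○●○○
step 6: ○○○○●●○
○○○○○●○
○○○○○○○
○○○○○○○
●○○○○●●
●○○○●●○
○○○●○○○
step 7: ○○○○●●○
○○○○●●○
○○○○○○○
○○○○○○●
●○○○●●○
●○○○●●○
○○○●○○●
step 8: ○○○●○○●
○○○○●●○
○○○○○●○
○○○○○●●
●○○○●○○
●○○●○○○
○○○●○○●
step 9: ○○○●○○●
○○○○●●●
○○○○○○○
○○○○●●●
●○○○●●○
●○○●●○●
●○●●●○●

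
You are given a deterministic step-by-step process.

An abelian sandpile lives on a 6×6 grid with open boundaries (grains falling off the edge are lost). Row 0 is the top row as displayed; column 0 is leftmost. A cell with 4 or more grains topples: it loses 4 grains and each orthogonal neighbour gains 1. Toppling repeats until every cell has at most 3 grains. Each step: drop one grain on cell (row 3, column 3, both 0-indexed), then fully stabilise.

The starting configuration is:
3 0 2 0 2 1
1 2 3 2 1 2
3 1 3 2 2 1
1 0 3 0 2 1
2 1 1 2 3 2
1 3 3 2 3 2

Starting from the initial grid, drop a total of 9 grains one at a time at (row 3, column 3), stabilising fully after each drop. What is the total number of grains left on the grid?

step 0: 3 0 2 0 2 1
1 2 3 2 1 2
3 1 3 2 2 1
1 0 3 0 2 1
2 1 1 2 3 2
1 3 3 2 3 2
step 1: 3 0 2 0 2 1
1 2 3 2 1 2
3 1 3 2 2 1
1 0 3 1 2 1
2 1 1 2 3 2
1 3 3 2 3 2
step 2: 3 0 2 0 2 1
1 2 3 2 1 2
3 1 3 2 2 1
1 0 3 2 2 1
2 1 1 2 3 2
1 3 3 2 3 2
step 3: 3 0 2 0 2 1
1 2 3 2 1 2
3 1 3 2 2 1
1 0 3 3 2 1
2 1 1 2 3 2
1 3 3 2 3 2
step 4: 3 0 3 1 2 1
1 3 1 0 2 2
3 2 2 1 3 1
1 1 1 2 3 1
2 1 2 3 3 2
1 3 3 2 3 2
step 5: 3 0 3 1 2 1
1 3 1 0 2 2
3 2 2 1 3 1
1 1 1 3 3 1
2 1 2 3 3 2
1 3 3 2 3 2
step 6: 3 0 3 1 2 1
1 3 1 0 3 2
3 2 2 3 0 2
1 1 3 2 2 2
2 3 0 3 2 3
2 0 2 1 1 3
step 7: 3 0 3 1 2 1
1 3 1 0 3 2
3 2 2 3 0 2
1 1 3 3 2 2
2 3 0 3 2 3
2 0 2 1 1 3
step 8: 3 0 3 1 2 1
1 3 2 1 3 2
3 3 0 1 1 2
1 2 1 3 3 2
2 3 2 0 3 3
2 0 2 2 1 3
step 9: 3 0 3 1 2 1
1 3 2 1 3 2
3 3 0 2 2 3
1 2 2 1 2 0
2 3 2 2 1 2
2 0 2 2 3 0

64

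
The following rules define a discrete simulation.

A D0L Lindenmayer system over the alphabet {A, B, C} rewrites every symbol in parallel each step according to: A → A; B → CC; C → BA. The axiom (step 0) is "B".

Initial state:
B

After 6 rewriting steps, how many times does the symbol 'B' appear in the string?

8

[0] B
[1] CC
[2] BABA
[3] CCACCA
[4] BABAABABAA
[5] CCACCAACCACCAA
[6] BABAABABAAABABAABABAAA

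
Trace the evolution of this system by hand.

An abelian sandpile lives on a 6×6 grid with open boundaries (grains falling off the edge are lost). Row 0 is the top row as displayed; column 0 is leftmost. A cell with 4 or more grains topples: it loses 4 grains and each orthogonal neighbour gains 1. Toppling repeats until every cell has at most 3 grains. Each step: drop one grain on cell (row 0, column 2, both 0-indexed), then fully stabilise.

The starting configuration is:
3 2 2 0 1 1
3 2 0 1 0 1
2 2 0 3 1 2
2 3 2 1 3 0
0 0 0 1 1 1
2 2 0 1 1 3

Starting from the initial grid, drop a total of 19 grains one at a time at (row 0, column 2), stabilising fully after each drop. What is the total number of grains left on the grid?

t=0: 3 2 2 0 1 1
3 2 0 1 0 1
2 2 0 3 1 2
2 3 2 1 3 0
0 0 0 1 1 1
2 2 0 1 1 3
t=1: 3 2 3 0 1 1
3 2 0 1 0 1
2 2 0 3 1 2
2 3 2 1 3 0
0 0 0 1 1 1
2 2 0 1 1 3
t=2: 3 3 0 1 1 1
3 2 1 1 0 1
2 2 0 3 1 2
2 3 2 1 3 0
0 0 0 1 1 1
2 2 0 1 1 3
t=3: 3 3 1 1 1 1
3 2 1 1 0 1
2 2 0 3 1 2
2 3 2 1 3 0
0 0 0 1 1 1
2 2 0 1 1 3
t=4: 3 3 2 1 1 1
3 2 1 1 0 1
2 2 0 3 1 2
2 3 2 1 3 0
0 0 0 1 1 1
2 2 0 1 1 3
t=5: 3 3 3 1 1 1
3 2 1 1 0 1
2 2 0 3 1 2
2 3 2 1 3 0
0 0 0 1 1 1
2 2 0 1 1 3
t=6: 1 2 1 2 1 1
1 0 3 1 0 1
3 3 0 3 1 2
2 3 2 1 3 0
0 0 0 1 1 1
2 2 0 1 1 3
t=7: 1 2 2 2 1 1
1 0 3 1 0 1
3 3 0 3 1 2
2 3 2 1 3 0
0 0 0 1 1 1
2 2 0 1 1 3
t=8: 1 2 3 2 1 1
1 0 3 1 0 1
3 3 0 3 1 2
2 3 2 1 3 0
0 0 0 1 1 1
2 2 0 1 1 3
t=9: 1 3 1 3 1 1
1 1 0 2 0 1
3 3 1 3 1 2
2 3 2 1 3 0
0 0 0 1 1 1
2 2 0 1 1 3
t=10: 1 3 2 3 1 1
1 1 0 2 0 1
3 3 1 3 1 2
2 3 2 1 3 0
0 0 0 1 1 1
2 2 0 1 1 3
t=11: 1 3 3 3 1 1
1 1 0 2 0 1
3 3 1 3 1 2
2 3 2 1 3 0
0 0 0 1 1 1
2 2 0 1 1 3
t=12: 2 0 2 0 2 1
1 2 1 3 0 1
3 3 1 3 1 2
2 3 2 1 3 0
0 0 0 1 1 1
2 2 0 1 1 3
t=13: 2 0 3 0 2 1
1 2 1 3 0 1
3 3 1 3 1 2
2 3 2 1 3 0
0 0 0 1 1 1
2 2 0 1 1 3
t=14: 2 1 0 1 2 1
1 2 2 3 0 1
3 3 1 3 1 2
2 3 2 1 3 0
0 0 0 1 1 1
2 2 0 1 1 3
t=15: 2 1 1 1 2 1
1 2 2 3 0 1
3 3 1 3 1 2
2 3 2 1 3 0
0 0 0 1 1 1
2 2 0 1 1 3
t=16: 2 1 2 1 2 1
1 2 2 3 0 1
3 3 1 3 1 2
2 3 2 1 3 0
0 0 0 1 1 1
2 2 0 1 1 3
t=17: 2 1 3 1 2 1
1 2 2 3 0 1
3 3 1 3 1 2
2 3 2 1 3 0
0 0 0 1 1 1
2 2 0 1 1 3
t=18: 2 2 0 2 2 1
1 2 3 3 0 1
3 3 1 3 1 2
2 3 2 1 3 0
0 0 0 1 1 1
2 2 0 1 1 3
t=19: 2 2 1 2 2 1
1 2 3 3 0 1
3 3 1 3 1 2
2 3 2 1 3 0
0 0 0 1 1 1
2 2 0 1 1 3

56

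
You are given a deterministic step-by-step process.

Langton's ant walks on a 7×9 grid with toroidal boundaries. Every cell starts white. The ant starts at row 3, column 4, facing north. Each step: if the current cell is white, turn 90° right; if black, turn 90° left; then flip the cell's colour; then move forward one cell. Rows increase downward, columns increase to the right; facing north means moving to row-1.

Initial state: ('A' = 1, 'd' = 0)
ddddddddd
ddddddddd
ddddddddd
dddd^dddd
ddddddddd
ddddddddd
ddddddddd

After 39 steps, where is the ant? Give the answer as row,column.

t=0: ddddddddd
ddddddddd
ddddddddd
dddd^dddd
ddddddddd
ddddddddd
ddddddddd
t=1: ddddddddd
ddddddddd
ddddddddd
ddddA>ddd
ddddddddd
ddddddddd
ddddddddd
t=2: ddddddddd
ddddddddd
ddddddddd
ddddAAddd
dddddvddd
ddddddddd
ddddddddd
t=3: ddddddddd
ddddddddd
ddddddddd
ddddAAddd
dddd<Addd
ddddddddd
ddddddddd
t=4: ddddddddd
ddddddddd
ddddddddd
dddd^Addd
ddddAAddd
ddddddddd
ddddddddd
t=5: ddddddddd
ddddddddd
ddddddddd
ddd<dAddd
ddddAAddd
ddddddddd
ddddddddd
t=6: ddddddddd
ddddddddd
ddd^ddddd
dddAdAddd
ddddAAddd
ddddddddd
ddddddddd
t=7: ddddddddd
ddddddddd
dddA>dddd
dddAdAddd
ddddAAddd
ddddddddd
ddddddddd
t=8: ddddddddd
ddddddddd
dddAAdddd
dddAvAddd
ddddAAddd
ddddddddd
ddddddddd
t=9: ddddddddd
ddddddddd
dddAAdddd
ddd<AAddd
ddddAAddd
ddddddddd
ddddddddd
t=10: ddddddddd
ddddddddd
dddAAdddd
ddddAAddd
dddvAAddd
ddddddddd
ddddddddd
t=11: ddddddddd
ddddddddd
dddAAdddd
ddddAAddd
dd<AAAddd
ddddddddd
ddddddddd
t=12: ddddddddd
ddddddddd
dddAAdddd
dd^dAAddd
ddAAAAddd
ddddddddd
ddddddddd
t=13: ddddddddd
ddddddddd
dddAAdddd
ddA>AAddd
ddAAAAddd
ddddddddd
ddddddddd
t=14: ddddddddd
ddddddddd
dddAAdddd
ddAAAAddd
ddAvAAddd
ddddddddd
ddddddddd
t=15: ddddddddd
ddddddddd
dddAAdddd
ddAAAAddd
ddAd>Addd
ddddddddd
ddddddddd
t=16: ddddddddd
ddddddddd
dddAAdddd
ddAA^Addd
ddAddAddd
ddddddddd
ddddddddd
t=17: ddddddddd
ddddddddd
dddAAdddd
ddA<dAddd
ddAddAddd
ddddddddd
ddddddddd
t=18: ddddddddd
ddddddddd
dddAAdddd
ddAddAddd
ddAvdAddd
ddddddddd
ddddddddd
t=19: ddddddddd
ddddddddd
dddAAdddd
ddAddAddd
dd<AdAddd
ddddddddd
ddddddddd
t=20: ddddddddd
ddddddddd
dddAAdddd
ddAddAddd
dddAdAddd
ddvdddddd
ddddddddd
t=21: ddddddddd
ddddddddd
dddAAdddd
ddAddAddd
dddAdAddd
d<Adddddd
ddddddddd
t=22: ddddddddd
ddddddddd
dddAAdddd
ddAddAddd
d^dAdAddd
dAAdddddd
ddddddddd
t=23: ddddddddd
ddddddddd
dddAAdddd
ddAddAddd
dA>AdAddd
dAAdddddd
ddddddddd
t=24: ddddddddd
ddddddddd
dddAAdddd
ddAddAddd
dAAAdAddd
dAvdddddd
ddddddddd
t=25: ddddddddd
ddddddddd
dddAAdddd
ddAddAddd
dAAAdAddd
dAd>ddddd
ddddddddd
t=26: ddddddddd
ddddddddd
dddAAdddd
ddAddAddd
dAAAdAddd
dAdAddddd
dddvddddd
t=27: ddddddddd
ddddddddd
dddAAdddd
ddAddAddd
dAAAdAddd
dAdAddddd
dd<Addddd
t=28: ddddddddd
ddddddddd
dddAAdddd
ddAddAddd
dAAAdAddd
dA^Addddd
ddAAddddd
t=29: ddddddddd
ddddddddd
dddAAdddd
ddAddAddd
dAAAdAddd
dAA>ddddd
ddAAddddd
t=30: ddddddddd
ddddddddd
dddAAdddd
ddAddAddd
dAA^dAddd
dAAdddddd
ddAAddddd
t=31: ddddddddd
ddddddddd
dddAAdddd
ddAddAddd
dA<ddAddd
dAAdddddd
ddAAddddd
t=32: ddddddddd
ddddddddd
dddAAdddd
ddAddAddd
dAdddAddd
dAvdddddd
ddAAddddd
t=33: ddddddddd
ddddddddd
dddAAdddd
ddAddAddd
dAdddAddd
dAd>ddddd
ddAAddddd
t=34: ddddddddd
ddddddddd
dddAAdddd
ddAddAddd
dAdddAddd
dAdAddddd
ddAvddddd
t=35: ddddddddd
ddddddddd
dddAAdddd
ddAddAddd
dAdddAddd
dAdAddddd
ddAd>dddd
t=36: ddddvdddd
ddddddddd
dddAAdddd
ddAddAddd
dAdddAddd
dAdAddddd
ddAdAdddd
t=37: ddd<Adddd
ddddddddd
dddAAdddd
ddAddAddd
dAdddAddd
dAdAddddd
ddAdAdddd
t=38: dddAAdddd
ddddddddd
dddAAdddd
ddAddAddd
dAdddAddd
dAdAddddd
ddA^Adddd
t=39: dddAAdddd
ddddddddd
dddAAdddd
ddAddAddd
dAdddAddd
dAdAddddd
ddAA>dddd

6,4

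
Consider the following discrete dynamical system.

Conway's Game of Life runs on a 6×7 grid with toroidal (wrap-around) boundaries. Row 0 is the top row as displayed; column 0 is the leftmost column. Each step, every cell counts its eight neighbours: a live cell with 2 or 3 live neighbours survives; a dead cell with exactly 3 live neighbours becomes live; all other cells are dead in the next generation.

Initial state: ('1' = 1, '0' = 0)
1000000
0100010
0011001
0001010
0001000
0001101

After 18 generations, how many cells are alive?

12

t=0: 1000000
0100010
0011001
0001010
0001000
0001101
t=1: 1000111
1110001
0011011
0001000
0011010
0001100
t=2: 0010100
0010000
0001111
0000011
0010000
0010000
t=3: 0110000
0010000
0001101
0001001
0000000
0110000
t=4: 0001000
0110000
0011110
0001110
0010000
0110000
t=5: 0001000
0100000
0100010
0000010
0110100
0111000
t=6: 0101000
0010000
0000000
0110110
0100100
0100100
t=7: 0101000
0010000
0111000
0111110
1100100
1101100
t=8: 1101100
0000000
0000000
0000010
0000001
0001100
t=9: 0011100
0000000
0000000
0000000
0000110
1011110
t=10: 0110010
0001000
0000000
0000000
0000011
0110001
t=11: 1101000
0010000
0000000
0000000
1000011
0110001
t=12: 1001000
0110000
0000000
0000001
1100011
0010010
t=13: 0001000
0110000
0000000
0000011
1100010
0010110
t=14: 0101100
0010000
0000000
1000011
1100000
0111111
t=15: 1100000
0011000
0000001
1100001
0001000
0000011
t=16: 1110001
1110000
0110001
1000001
0000010
1000001
t=17: 0010000
0001000
0010001
1100011
0000010
0000010
t=18: 0000000
0011000
0110011
1100010
1000110
0000000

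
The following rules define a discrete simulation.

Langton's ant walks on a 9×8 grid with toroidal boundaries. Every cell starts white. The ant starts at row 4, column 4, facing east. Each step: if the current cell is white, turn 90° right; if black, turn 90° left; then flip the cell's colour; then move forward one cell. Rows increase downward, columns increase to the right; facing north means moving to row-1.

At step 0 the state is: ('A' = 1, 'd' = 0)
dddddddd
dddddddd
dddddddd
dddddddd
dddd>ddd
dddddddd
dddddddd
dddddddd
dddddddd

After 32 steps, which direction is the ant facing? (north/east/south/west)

t=0: dddddddd
dddddddd
dddddddd
dddddddd
dddd>ddd
dddddddd
dddddddd
dddddddd
dddddddd
t=1: dddddddd
dddddddd
dddddddd
dddddddd
ddddAddd
ddddvddd
dddddddd
dddddddd
dddddddd
t=2: dddddddd
dddddddd
dddddddd
dddddddd
ddddAddd
ddd<Addd
dddddddd
dddddddd
dddddddd
t=3: dddddddd
dddddddd
dddddddd
dddddddd
ddd^Addd
dddAAddd
dddddddd
dddddddd
dddddddd
t=4: dddddddd
dddddddd
dddddddd
dddddddd
dddA>ddd
dddAAddd
dddddddd
dddddddd
dddddddd
t=5: dddddddd
dddddddd
dddddddd
dddd^ddd
dddAdddd
dddAAddd
dddddddd
dddddddd
dddddddd
t=6: dddddddd
dddddddd
dddddddd
ddddA>dd
dddAdddd
dddAAddd
dddddddd
dddddddd
dddddddd
t=7: dddddddd
dddddddd
dddddddd
ddddAAdd
dddAdvdd
dddAAddd
dddddddd
dddddddd
dddddddd
t=8: dddddddd
dddddddd
dddddddd
ddddAAdd
dddA<Add
dddAAddd
dddddddd
dddddddd
dddddddd
t=9: dddddddd
dddddddd
dddddddd
dddd^Add
dddAAAdd
dddAAddd
dddddddd
dddddddd
dddddddd
t=10: dddddddd
dddddddd
dddddddd
ddd<dAdd
dddAAAdd
dddAAddd
dddddddd
dddddddd
dddddddd
t=11: dddddddd
dddddddd
ddd^dddd
dddAdAdd
dddAAAdd
dddAAddd
dddddddd
dddddddd
dddddddd
t=12: dddddddd
dddddddd
dddA>ddd
dddAdAdd
dddAAAdd
dddAAddd
dddddddd
dddddddd
dddddddd
t=13: dddddddd
dddddddd
dddAAddd
dddAvAdd
dddAAAdd
dddAAddd
dddddddd
dddddddd
dddddddd
t=14: dddddddd
dddddddd
dddAAddd
ddd<AAdd
dddAAAdd
dddAAddd
dddddddd
dddddddd
dddddddd
t=15: dddddddd
dddddddd
dddAAddd
ddddAAdd
dddvAAdd
dddAAddd
dddddddd
dddddddd
dddddddd
t=16: dddddddd
dddddddd
dddAAddd
ddddAAdd
dddd>Add
dddAAddd
dddddddd
dddddddd
dddddddd
t=17: dddddddd
dddddddd
dddAAddd
dddd^Add
dddddAdd
dddAAddd
dddddddd
dddddddd
dddddddd
t=18: dddddddd
dddddddd
dddAAddd
ddd<dAdd
dddddAdd
dddAAddd
dddddddd
dddddddd
dddddddd
t=19: dddddddd
dddddddd
ddd^Addd
dddAdAdd
dddddAdd
dddAAddd
dddddddd
dddddddd
dddddddd
t=20: dddddddd
dddddddd
dd<dAddd
dddAdAdd
dddddAdd
dddAAddd
dddddddd
dddddddd
dddddddd
t=21: dddddddd
dd^ddddd
ddAdAddd
dddAdAdd
dddddAdd
dddAAddd
dddddddd
dddddddd
dddddddd
t=22: dddddddd
ddA>dddd
ddAdAddd
dddAdAdd
dddddAdd
dddAAddd
dddddddd
dddddddd
dddddddd
t=23: dddddddd
ddAAdddd
ddAvAddd
dddAdAdd
dddddAdd
dddAAddd
dddddddd
dddddddd
dddddddd
t=24: dddddddd
ddAAdddd
dd<AAddd
dddAdAdd
dddddAdd
dddAAddd
dddddddd
dddddddd
dddddddd
t=25: dddddddd
ddAAdddd
dddAAddd
ddvAdAdd
dddddAdd
dddAAddd
dddddddd
dddddddd
dddddddd
t=26: dddddddd
ddAAdddd
dddAAddd
d<AAdAdd
dddddAdd
dddAAddd
dddddddd
dddddddd
dddddddd
t=27: dddddddd
ddAAdddd
d^dAAddd
dAAAdAdd
dddddAdd
dddAAddd
dddddddd
dddddddd
dddddddd
t=28: dddddddd
ddAAdddd
dA>AAddd
dAAAdAdd
dddddAdd
dddAAddd
dddddddd
dddddddd
dddddddd
t=29: dddddddd
ddAAdddd
dAAAAddd
dAvAdAdd
dddddAdd
dddAAddd
dddddddd
dddddddd
dddddddd
t=30: dddddddd
ddAAdddd
dAAAAddd
dAd>dAdd
dddddAdd
dddAAddd
dddddddd
dddddddd
dddddddd
t=31: dddddddd
ddAAdddd
dAA^Addd
dAdddAdd
dddddAdd
dddAAddd
dddddddd
dddddddd
dddddddd
t=32: dddddddd
ddAAdddd
dA<dAddd
dAdddAdd
dddddAdd
dddAAddd
dddddddd
dddddddd
dddddddd

west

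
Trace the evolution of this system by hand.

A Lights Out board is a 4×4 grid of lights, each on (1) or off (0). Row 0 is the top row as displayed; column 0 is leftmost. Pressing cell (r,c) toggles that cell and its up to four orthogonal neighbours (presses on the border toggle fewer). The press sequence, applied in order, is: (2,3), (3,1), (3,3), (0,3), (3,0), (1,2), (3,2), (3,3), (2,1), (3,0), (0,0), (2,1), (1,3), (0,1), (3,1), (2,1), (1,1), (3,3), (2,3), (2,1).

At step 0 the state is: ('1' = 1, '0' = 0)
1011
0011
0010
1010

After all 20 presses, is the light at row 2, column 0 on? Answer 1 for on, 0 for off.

0

0) 1011
0011
0010
1010
1) 1011
0010
0001
1011
2) 1011
0010
0101
0101
3) 1011
0010
0100
0110
4) 1000
0011
0100
0110
5) 1000
0011
1100
1010
6) 1010
0100
1110
1010
7) 1010
0100
1100
1101
8) 1010
0100
1101
1110
9) 1010
0000
0011
1010
10) 1010
0000
1011
0110
11) 0110
1000
1011
0110
12) 0110
1100
0101
0010
13) 0111
1111
0100
0010
14) 1001
1011
0100
0010
15) 1001
1011
0000
1100
16) 1001
1111
1110
1000
17) 1101
0001
1010
1000
18) 1101
0001
1011
1011
19) 1101
0000
1000
1010
20) 1101
0100
0110
1110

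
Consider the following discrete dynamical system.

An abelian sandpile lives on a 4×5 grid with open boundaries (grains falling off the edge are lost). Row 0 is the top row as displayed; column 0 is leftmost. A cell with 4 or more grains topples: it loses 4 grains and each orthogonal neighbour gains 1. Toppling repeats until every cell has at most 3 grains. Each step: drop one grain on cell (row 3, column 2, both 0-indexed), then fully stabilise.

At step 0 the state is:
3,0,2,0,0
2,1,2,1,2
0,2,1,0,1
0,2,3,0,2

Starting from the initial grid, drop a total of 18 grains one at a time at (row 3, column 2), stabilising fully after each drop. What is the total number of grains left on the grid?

[0] 3,0,2,0,0
2,1,2,1,2
0,2,1,0,1
0,2,3,0,2
[1] 3,0,2,0,0
2,1,2,1,2
0,2,2,0,1
0,3,0,1,2
[2] 3,0,2,0,0
2,1,2,1,2
0,2,2,0,1
0,3,1,1,2
[3] 3,0,2,0,0
2,1,2,1,2
0,2,2,0,1
0,3,2,1,2
[4] 3,0,2,0,0
2,1,2,1,2
0,2,2,0,1
0,3,3,1,2
[5] 3,0,2,0,0
2,1,2,1,2
0,3,3,0,1
1,0,1,2,2
[6] 3,0,2,0,0
2,1,2,1,2
0,3,3,0,1
1,0,2,2,2
[7] 3,0,2,0,0
2,1,2,1,2
0,3,3,0,1
1,0,3,2,2
[8] 3,0,2,0,0
2,2,3,1,2
1,0,1,1,1
1,2,1,3,2
[9] 3,0,2,0,0
2,2,3,1,2
1,0,1,1,1
1,2,2,3,2
[10] 3,0,2,0,0
2,2,3,1,2
1,0,1,1,1
1,2,3,3,2
[11] 3,0,2,0,0
2,2,3,1,2
1,0,2,2,1
1,3,1,0,3
[12] 3,0,2,0,0
2,2,3,1,2
1,0,2,2,1
1,3,2,0,3
[13] 3,0,2,0,0
2,2,3,1,2
1,0,2,2,1
1,3,3,0,3
[14] 3,0,2,0,0
2,2,3,1,2
1,1,3,2,1
2,0,1,1,3
[15] 3,0,2,0,0
2,2,3,1,2
1,1,3,2,1
2,0,2,1,3
[16] 3,0,2,0,0
2,2,3,1,2
1,1,3,2,1
2,0,3,1,3
[17] 3,0,3,0,0
2,3,0,2,2
1,2,1,3,1
2,1,1,2,3
[18] 3,0,3,0,0
2,3,0,2,2
1,2,1,3,1
2,1,2,2,3

33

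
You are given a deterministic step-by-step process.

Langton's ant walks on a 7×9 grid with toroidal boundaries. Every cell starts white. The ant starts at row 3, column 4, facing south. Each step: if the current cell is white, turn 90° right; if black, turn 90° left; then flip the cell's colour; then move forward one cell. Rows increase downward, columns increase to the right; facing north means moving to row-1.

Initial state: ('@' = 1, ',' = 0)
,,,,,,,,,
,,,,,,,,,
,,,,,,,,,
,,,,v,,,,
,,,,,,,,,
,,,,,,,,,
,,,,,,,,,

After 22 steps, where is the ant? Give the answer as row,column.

0) ,,,,,,,,,
,,,,,,,,,
,,,,,,,,,
,,,,v,,,,
,,,,,,,,,
,,,,,,,,,
,,,,,,,,,
1) ,,,,,,,,,
,,,,,,,,,
,,,,,,,,,
,,,<@,,,,
,,,,,,,,,
,,,,,,,,,
,,,,,,,,,
2) ,,,,,,,,,
,,,,,,,,,
,,,^,,,,,
,,,@@,,,,
,,,,,,,,,
,,,,,,,,,
,,,,,,,,,
3) ,,,,,,,,,
,,,,,,,,,
,,,@>,,,,
,,,@@,,,,
,,,,,,,,,
,,,,,,,,,
,,,,,,,,,
4) ,,,,,,,,,
,,,,,,,,,
,,,@@,,,,
,,,@v,,,,
,,,,,,,,,
,,,,,,,,,
,,,,,,,,,
5) ,,,,,,,,,
,,,,,,,,,
,,,@@,,,,
,,,@,>,,,
,,,,,,,,,
,,,,,,,,,
,,,,,,,,,
6) ,,,,,,,,,
,,,,,,,,,
,,,@@,,,,
,,,@,@,,,
,,,,,v,,,
,,,,,,,,,
,,,,,,,,,
7) ,,,,,,,,,
,,,,,,,,,
,,,@@,,,,
,,,@,@,,,
,,,,<@,,,
,,,,,,,,,
,,,,,,,,,
8) ,,,,,,,,,
,,,,,,,,,
,,,@@,,,,
,,,@^@,,,
,,,,@@,,,
,,,,,,,,,
,,,,,,,,,
9) ,,,,,,,,,
,,,,,,,,,
,,,@@,,,,
,,,@@>,,,
,,,,@@,,,
,,,,,,,,,
,,,,,,,,,
10) ,,,,,,,,,
,,,,,,,,,
,,,@@^,,,
,,,@@,,,,
,,,,@@,,,
,,,,,,,,,
,,,,,,,,,
11) ,,,,,,,,,
,,,,,,,,,
,,,@@@>,,
,,,@@,,,,
,,,,@@,,,
,,,,,,,,,
,,,,,,,,,
12) ,,,,,,,,,
,,,,,,,,,
,,,@@@@,,
,,,@@,v,,
,,,,@@,,,
,,,,,,,,,
,,,,,,,,,
13) ,,,,,,,,,
,,,,,,,,,
,,,@@@@,,
,,,@@<@,,
,,,,@@,,,
,,,,,,,,,
,,,,,,,,,
14) ,,,,,,,,,
,,,,,,,,,
,,,@@^@,,
,,,@@@@,,
,,,,@@,,,
,,,,,,,,,
,,,,,,,,,
15) ,,,,,,,,,
,,,,,,,,,
,,,@<,@,,
,,,@@@@,,
,,,,@@,,,
,,,,,,,,,
,,,,,,,,,
16) ,,,,,,,,,
,,,,,,,,,
,,,@,,@,,
,,,@v@@,,
,,,,@@,,,
,,,,,,,,,
,,,,,,,,,
17) ,,,,,,,,,
,,,,,,,,,
,,,@,,@,,
,,,@,>@,,
,,,,@@,,,
,,,,,,,,,
,,,,,,,,,
18) ,,,,,,,,,
,,,,,,,,,
,,,@,^@,,
,,,@,,@,,
,,,,@@,,,
,,,,,,,,,
,,,,,,,,,
19) ,,,,,,,,,
,,,,,,,,,
,,,@,@>,,
,,,@,,@,,
,,,,@@,,,
,,,,,,,,,
,,,,,,,,,
20) ,,,,,,,,,
,,,,,,^,,
,,,@,@,,,
,,,@,,@,,
,,,,@@,,,
,,,,,,,,,
,,,,,,,,,
21) ,,,,,,,,,
,,,,,,@>,
,,,@,@,,,
,,,@,,@,,
,,,,@@,,,
,,,,,,,,,
,,,,,,,,,
22) ,,,,,,,,,
,,,,,,@@,
,,,@,@,v,
,,,@,,@,,
,,,,@@,,,
,,,,,,,,,
,,,,,,,,,

2,7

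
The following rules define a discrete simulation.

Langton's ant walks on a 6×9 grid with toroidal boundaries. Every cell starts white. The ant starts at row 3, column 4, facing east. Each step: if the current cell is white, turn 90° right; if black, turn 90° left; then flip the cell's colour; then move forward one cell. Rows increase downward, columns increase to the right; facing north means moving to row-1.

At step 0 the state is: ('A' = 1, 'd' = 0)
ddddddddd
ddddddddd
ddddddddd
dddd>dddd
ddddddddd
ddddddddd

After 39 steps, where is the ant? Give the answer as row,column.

t=0: ddddddddd
ddddddddd
ddddddddd
dddd>dddd
ddddddddd
ddddddddd
t=1: ddddddddd
ddddddddd
ddddddddd
ddddAdddd
ddddvdddd
ddddddddd
t=2: ddddddddd
ddddddddd
ddddddddd
ddddAdddd
ddd<Adddd
ddddddddd
t=3: ddddddddd
ddddddddd
ddddddddd
ddd^Adddd
dddAAdddd
ddddddddd
t=4: ddddddddd
ddddddddd
ddddddddd
dddA>dddd
dddAAdddd
ddddddddd
t=5: ddddddddd
ddddddddd
dddd^dddd
dddAddddd
dddAAdddd
ddddddddd
t=6: ddddddddd
ddddddddd
ddddA>ddd
dddAddddd
dddAAdddd
ddddddddd
t=7: ddddddddd
ddddddddd
ddddAAddd
dddAdvddd
dddAAdddd
ddddddddd
t=8: ddddddddd
ddddddddd
ddddAAddd
dddA<Addd
dddAAdddd
ddddddddd
t=9: ddddddddd
ddddddddd
dddd^Addd
dddAAAddd
dddAAdddd
ddddddddd
t=10: ddddddddd
ddddddddd
ddd<dAddd
dddAAAddd
dddAAdddd
ddddddddd
t=11: ddddddddd
ddd^ddddd
dddAdAddd
dddAAAddd
dddAAdddd
ddddddddd
t=12: ddddddddd
dddA>dddd
dddAdAddd
dddAAAddd
dddAAdddd
ddddddddd
t=13: ddddddddd
dddAAdddd
dddAvAddd
dddAAAddd
dddAAdddd
ddddddddd
t=14: ddddddddd
dddAAdddd
ddd<AAddd
dddAAAddd
dddAAdddd
ddddddddd
t=15: ddddddddd
dddAAdddd
ddddAAddd
dddvAAddd
dddAAdddd
ddddddddd
t=16: ddddddddd
dddAAdddd
ddddAAddd
dddd>Addd
dddAAdddd
ddddddddd
t=17: ddddddddd
dddAAdddd
dddd^Addd
dddddAddd
dddAAdddd
ddddddddd
t=18: ddddddddd
dddAAdddd
ddd<dAddd
dddddAddd
dddAAdddd
ddddddddd
t=19: ddddddddd
ddd^Adddd
dddAdAddd
dddddAddd
dddAAdddd
ddddddddd
t=20: ddddddddd
dd<dAdddd
dddAdAddd
dddddAddd
dddAAdddd
ddddddddd
t=21: dd^dddddd
ddAdAdddd
dddAdAddd
dddddAddd
dddAAdddd
ddddddddd
t=22: ddA>ddddd
ddAdAdddd
dddAdAddd
dddddAddd
dddAAdddd
ddddddddd
t=23: ddAAddddd
ddAvAdddd
dddAdAddd
dddddAddd
dddAAdddd
ddddddddd
t=24: ddAAddddd
dd<AAdddd
dddAdAddd
dddddAddd
dddAAdddd
ddddddddd
t=25: ddAAddddd
dddAAdddd
ddvAdAddd
dddddAddd
dddAAdddd
ddddddddd
t=26: ddAAddddd
dddAAdddd
d<AAdAddd
dddddAddd
dddAAdddd
ddddddddd
t=27: ddAAddddd
d^dAAdddd
dAAAdAddd
dddddAddd
dddAAdddd
ddddddddd
t=28: ddAAddddd
dA>AAdddd
dAAAdAddd
dddddAddd
dddAAdddd
ddddddddd
t=29: ddAAddddd
dAAAAdddd
dAvAdAddd
dddddAddd
dddAAdddd
ddddddddd
t=30: ddAAddddd
dAAAAdddd
dAd>dAddd
dddddAddd
dddAAdddd
ddddddddd
t=31: ddAAddddd
dAA^Adddd
dAdddAddd
dddddAddd
dddAAdddd
ddddddddd
t=32: ddAAddddd
dA<dAdddd
dAdddAddd
dddddAddd
dddAAdddd
ddddddddd
t=33: ddAAddddd
dAddAdddd
dAvddAddd
dddddAddd
dddAAdddd
ddddddddd
t=34: ddAAddddd
dAddAdddd
d<AddAddd
dddddAddd
dddAAdddd
ddddddddd
t=35: ddAAddddd
dAddAdddd
ddAddAddd
dvdddAddd
dddAAdddd
ddddddddd
t=36: ddAAddddd
dAddAdddd
ddAddAddd
<AdddAddd
dddAAdddd
ddddddddd
t=37: ddAAddddd
dAddAdddd
^dAddAddd
AAdddAddd
dddAAdddd
ddddddddd
t=38: ddAAddddd
dAddAdddd
A>AddAddd
AAdddAddd
dddAAdddd
ddddddddd
t=39: ddAAddddd
dAddAdddd
AAAddAddd
AvdddAddd
dddAAdddd
ddddddddd

3,1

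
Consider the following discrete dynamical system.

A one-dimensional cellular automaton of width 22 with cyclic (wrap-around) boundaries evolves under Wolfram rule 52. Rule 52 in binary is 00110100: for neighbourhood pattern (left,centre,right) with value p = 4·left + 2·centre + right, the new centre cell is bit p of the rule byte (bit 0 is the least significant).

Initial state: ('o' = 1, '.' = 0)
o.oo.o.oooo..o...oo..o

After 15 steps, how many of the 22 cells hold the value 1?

7

[0] o.oo.o.oooo..o...oo..o
[1] .o..ooo....o.oo....o..
[2] .oo....o...oo..o...oo.
[3] ...o...oo....o.oo....o
[4] o..oo....o...oo..o...o
[5] .o...o...oo....o.oo...
[6] .oo..oo....o...oo..o..
[7] ...o...o...oo....o.oo.
[8] ...oo..oo....o...oo..o
[9] o....o...o...oo....o.o
[10] .o...oo..oo....o...oo.
[11] .oo....o...o...oo....o
[12] o..o...oo..oo....o...o
[13] .o.oo....o...o...oo...
[14] .oo..o...oo..oo....o..
[15] ...o.oo....o...o...oo.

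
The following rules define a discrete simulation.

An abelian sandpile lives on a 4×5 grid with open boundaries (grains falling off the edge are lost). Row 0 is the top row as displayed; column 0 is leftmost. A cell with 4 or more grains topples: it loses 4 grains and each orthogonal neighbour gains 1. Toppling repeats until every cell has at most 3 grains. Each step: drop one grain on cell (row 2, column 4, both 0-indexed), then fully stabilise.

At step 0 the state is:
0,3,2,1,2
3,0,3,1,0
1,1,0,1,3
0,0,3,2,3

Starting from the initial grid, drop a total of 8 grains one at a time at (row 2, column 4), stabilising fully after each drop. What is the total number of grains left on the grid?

0) 0,3,2,1,2
3,0,3,1,0
1,1,0,1,3
0,0,3,2,3
1) 0,3,2,1,2
3,0,3,1,1
1,1,0,2,1
0,0,3,3,0
2) 0,3,2,1,2
3,0,3,1,1
1,1,0,2,2
0,0,3,3,0
3) 0,3,2,1,2
3,0,3,1,1
1,1,0,2,3
0,0,3,3,0
4) 0,3,2,1,2
3,0,3,1,2
1,1,0,3,0
0,0,3,3,1
5) 0,3,2,1,2
3,0,3,1,2
1,1,0,3,1
0,0,3,3,1
6) 0,3,2,1,2
3,0,3,1,2
1,1,0,3,2
0,0,3,3,1
7) 0,3,2,1,2
3,0,3,1,2
1,1,0,3,3
0,0,3,3,1
8) 0,3,2,1,2
3,0,3,2,3
1,1,2,1,1
0,1,0,1,3

30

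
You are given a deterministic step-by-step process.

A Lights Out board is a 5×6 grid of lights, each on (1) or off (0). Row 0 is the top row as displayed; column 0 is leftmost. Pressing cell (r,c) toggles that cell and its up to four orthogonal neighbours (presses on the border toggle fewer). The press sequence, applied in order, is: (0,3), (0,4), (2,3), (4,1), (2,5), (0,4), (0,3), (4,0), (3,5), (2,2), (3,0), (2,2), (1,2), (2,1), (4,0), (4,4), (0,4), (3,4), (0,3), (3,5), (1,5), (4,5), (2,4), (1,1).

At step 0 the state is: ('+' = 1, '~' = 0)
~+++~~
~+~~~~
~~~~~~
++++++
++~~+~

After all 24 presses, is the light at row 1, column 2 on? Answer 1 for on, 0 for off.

0

step 0: ~+++~~
~+~~~~
~~~~~~
++++++
++~~+~
step 1: ~+~~+~
~+~+~~
~~~~~~
++++++
++~~+~
step 2: ~+~+~+
~+~++~
~~~~~~
++++++
++~~+~
step 3: ~+~+~+
~+~~+~
~~+++~
+++~++
++~~+~
step 4: ~+~+~+
~+~~+~
~~+++~
+~+~++
~~+~+~
step 5: ~+~+~+
~+~~++
~~++~+
+~+~+~
~~+~+~
step 6: ~+~~+~
~+~~~+
~~++~+
+~+~+~
~~+~+~
step 7: ~+++~~
~+~+~+
~~++~+
+~+~+~
~~+~+~
step 8: ~+++~~
~+~+~+
~~++~+
~~+~+~
+++~+~
step 9: ~+++~~
~+~+~+
~~++~~
~~+~~+
+++~++
step 10: ~+++~~
~+++~+
~+~~~~
~~~~~+
+++~++
step 11: ~+++~~
~+++~+
++~~~~
++~~~+
~++~++
step 12: ~+++~~
~+~+~+
+~++~~
+++~~+
~++~++
step 13: ~+~+~~
~~+~~+
+~~+~~
+++~~+
~++~++
step 14: ~+~+~~
~++~~+
~+++~~
+~+~~+
~++~++
step 15: ~+~+~~
~++~~+
~+++~~
~~+~~+
+~+~++
step 16: ~+~+~~
~++~~+
~+++~~
~~+~++
+~++~~
step 17: ~+~~++
~++~++
~+++~~
~~+~++
+~++~~
step 18: ~+~~++
~++~++
~++++~
~~++~~
+~+++~
step 19: ~+++~+
~+++++
~++++~
~~++~~
+~+++~
step 20: ~+++~+
~+++++
~+++++
~~++++
+~++++
step 21: ~+++~~
~+++~~
~++++~
~~++++
+~++++
step 22: ~+++~~
~+++~~
~++++~
~~+++~
+~++~~
step 23: ~+++~~
~++++~
~++~~+
~~++~~
+~++~~
step 24: ~~++~~
+~~++~
~~+~~+
~~++~~
+~++~~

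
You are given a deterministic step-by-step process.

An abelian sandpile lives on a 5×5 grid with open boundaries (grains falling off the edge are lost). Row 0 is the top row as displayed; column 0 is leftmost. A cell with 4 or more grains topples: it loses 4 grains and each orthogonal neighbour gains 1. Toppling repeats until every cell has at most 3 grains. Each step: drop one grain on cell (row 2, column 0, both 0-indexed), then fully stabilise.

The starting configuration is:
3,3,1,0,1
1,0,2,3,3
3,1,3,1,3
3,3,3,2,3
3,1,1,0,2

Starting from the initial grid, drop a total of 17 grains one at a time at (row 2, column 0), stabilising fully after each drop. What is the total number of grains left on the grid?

t=0: 3,3,1,0,1
1,0,2,3,3
3,1,3,1,3
3,3,3,2,3
3,1,1,0,2
t=1: 3,3,1,0,1
2,1,3,3,3
2,0,1,2,3
2,2,1,3,3
0,3,2,0,2
t=2: 3,3,1,0,1
2,1,3,3,3
3,0,1,2,3
2,2,1,3,3
0,3,2,0,2
t=3: 3,3,1,0,1
3,1,3,3,3
0,1,1,2,3
3,2,1,3,3
0,3,2,0,2
t=4: 3,3,1,0,1
3,1,3,3,3
1,1,1,2,3
3,2,1,3,3
0,3,2,0,2
t=5: 3,3,1,0,1
3,1,3,3,3
2,1,1,2,3
3,2,1,3,3
0,3,2,0,2
t=6: 3,3,1,0,1
3,1,3,3,3
3,1,1,2,3
3,2,1,3,3
0,3,2,0,2
t=7: 1,0,2,0,1
1,3,3,3,3
2,2,1,2,3
0,3,1,3,3
1,3,2,0,2
t=8: 1,0,2,0,1
1,3,3,3,3
3,2,1,2,3
0,3,1,3,3
1,3,2,0,2
t=9: 1,0,2,0,1
2,3,3,3,3
0,3,1,2,3
1,3,1,3,3
1,3,2,0,2
t=10: 1,0,2,0,1
2,3,3,3,3
1,3,1,2,3
1,3,1,3,3
1,3,2,0,2
t=11: 1,0,2,0,1
2,3,3,3,3
2,3,1,2,3
1,3,1,3,3
1,3,2,0,2
t=12: 1,0,2,0,1
2,3,3,3,3
3,3,1,2,3
1,3,1,3,3
1,3,2,0,2
t=13: 2,1,3,1,2
0,2,2,2,1
2,3,1,2,2
3,2,1,2,1
2,1,0,2,3
t=14: 2,1,3,1,2
0,2,2,2,1
3,3,1,2,2
3,2,1,2,1
2,1,0,2,3
t=15: 2,1,3,1,2
1,3,2,2,1
2,1,2,2,2
1,0,2,2,1
3,2,0,2,3
t=16: 2,1,3,1,2
1,3,2,2,1
3,1,2,2,2
1,0,2,2,1
3,2,0,2,3
t=17: 2,1,3,1,2
2,3,2,2,1
0,2,2,2,2
2,0,2,2,1
3,2,0,2,3

44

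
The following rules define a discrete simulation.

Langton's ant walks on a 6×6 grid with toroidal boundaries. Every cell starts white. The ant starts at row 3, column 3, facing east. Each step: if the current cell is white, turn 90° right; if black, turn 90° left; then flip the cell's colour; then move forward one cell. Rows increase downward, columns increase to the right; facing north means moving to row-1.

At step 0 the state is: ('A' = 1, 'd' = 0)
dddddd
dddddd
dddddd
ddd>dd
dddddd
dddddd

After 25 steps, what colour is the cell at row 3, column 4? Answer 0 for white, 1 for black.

k=0  dddddd
dddddd
dddddd
ddd>dd
dddddd
dddddd
k=1  dddddd
dddddd
dddddd
dddAdd
dddvdd
dddddd
k=2  dddddd
dddddd
dddddd
dddAdd
dd<Add
dddddd
k=3  dddddd
dddddd
dddddd
dd^Add
ddAAdd
dddddd
k=4  dddddd
dddddd
dddddd
ddA>dd
ddAAdd
dddddd
k=5  dddddd
dddddd
ddd^dd
ddAddd
ddAAdd
dddddd
k=6  dddddd
dddddd
dddA>d
ddAddd
ddAAdd
dddddd
k=7  dddddd
dddddd
dddAAd
ddAdvd
ddAAdd
dddddd
k=8  dddddd
dddddd
dddAAd
ddA<Ad
ddAAdd
dddddd
k=9  dddddd
dddddd
ddd^Ad
ddAAAd
ddAAdd
dddddd
k=10  dddddd
dddddd
dd<dAd
ddAAAd
ddAAdd
dddddd
k=11  dddddd
dd^ddd
ddAdAd
ddAAAd
ddAAdd
dddddd
k=12  dddddd
ddA>dd
ddAdAd
ddAAAd
ddAAdd
dddddd
k=13  dddddd
ddAAdd
ddAvAd
ddAAAd
ddAAdd
dddddd
k=14  dddddd
ddAAdd
dd<AAd
ddAAAd
ddAAdd
dddddd
k=15  dddddd
ddAAdd
dddAAd
ddvAAd
ddAAdd
dddddd
k=16  dddddd
ddAAdd
dddAAd
ddd>Ad
ddAAdd
dddddd
k=17  dddddd
ddAAdd
ddd^Ad
ddddAd
ddAAdd
dddddd
k=18  dddddd
ddAAdd
dd<dAd
ddddAd
ddAAdd
dddddd
k=19  dddddd
dd^Add
ddAdAd
ddddAd
ddAAdd
dddddd
k=20  dddddd
d<dAdd
ddAdAd
ddddAd
ddAAdd
dddddd
k=21  d^dddd
dAdAdd
ddAdAd
ddddAd
ddAAdd
dddddd
k=22  dA>ddd
dAdAdd
ddAdAd
ddddAd
ddAAdd
dddddd
k=23  dAAddd
dAvAdd
ddAdAd
ddddAd
ddAAdd
dddddd
k=24  dAAddd
d<AAdd
ddAdAd
ddddAd
ddAAdd
dddddd
k=25  dAAddd
ddAAdd
dvAdAd
ddddAd
ddAAdd
dddddd

1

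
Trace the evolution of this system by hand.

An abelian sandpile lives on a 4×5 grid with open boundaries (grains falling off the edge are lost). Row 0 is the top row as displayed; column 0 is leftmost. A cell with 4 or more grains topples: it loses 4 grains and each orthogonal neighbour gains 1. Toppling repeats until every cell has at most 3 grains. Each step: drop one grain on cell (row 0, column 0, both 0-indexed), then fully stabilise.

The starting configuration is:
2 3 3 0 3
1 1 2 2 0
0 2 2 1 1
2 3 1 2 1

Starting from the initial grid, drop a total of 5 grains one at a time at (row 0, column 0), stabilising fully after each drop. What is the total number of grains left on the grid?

31

gen 0: 2 3 3 0 3
1 1 2 2 0
0 2 2 1 1
2 3 1 2 1
gen 1: 3 3 3 0 3
1 1 2 2 0
0 2 2 1 1
2 3 1 2 1
gen 2: 1 1 0 1 3
2 2 3 2 0
0 2 2 1 1
2 3 1 2 1
gen 3: 2 1 0 1 3
2 2 3 2 0
0 2 2 1 1
2 3 1 2 1
gen 4: 3 1 0 1 3
2 2 3 2 0
0 2 2 1 1
2 3 1 2 1
gen 5: 0 2 0 1 3
3 2 3 2 0
0 2 2 1 1
2 3 1 2 1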